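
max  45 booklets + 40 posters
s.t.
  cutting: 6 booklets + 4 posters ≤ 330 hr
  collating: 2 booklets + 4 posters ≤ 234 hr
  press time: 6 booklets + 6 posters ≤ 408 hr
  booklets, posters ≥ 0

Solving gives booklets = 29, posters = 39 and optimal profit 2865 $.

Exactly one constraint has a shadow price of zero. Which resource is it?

cutting: 330/330 (binding)
collating: 214/234 (slack 20)
press time: 408/408 (binding)
By complementary slackness, a constraint with positive slack has shadow price 0 → collating.

collating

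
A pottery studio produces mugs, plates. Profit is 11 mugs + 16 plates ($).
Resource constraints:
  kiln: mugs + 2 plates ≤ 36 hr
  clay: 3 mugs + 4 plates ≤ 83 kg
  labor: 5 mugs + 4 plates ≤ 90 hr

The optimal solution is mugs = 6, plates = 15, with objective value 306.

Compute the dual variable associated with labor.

1

At the optimum: kiln uses 36 of 36 (binding); clay uses 78 of 83 (slack = 5); labor uses 90 of 90 (binding).
By complementary slackness, y = 0 for the non-binding constraint.
The binding rows give the dual system: 1·y_kiln + 5·y_labor = 11 and 2·y_kiln + 4·y_labor = 16.
This yields shadow prices y_kiln = 6, y_labor = 1.
Shadow price of labor = 1.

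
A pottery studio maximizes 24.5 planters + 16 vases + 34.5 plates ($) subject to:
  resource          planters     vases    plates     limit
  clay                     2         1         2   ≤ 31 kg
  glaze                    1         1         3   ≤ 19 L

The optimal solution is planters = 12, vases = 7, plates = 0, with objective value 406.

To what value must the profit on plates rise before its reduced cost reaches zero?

Check each constraint at x*: clay 31/31 (tight); glaze 19/19 (tight).
Dual feasibility on the basic columns requires 2·y_clay + 1·y_glaze = 24.5, 1·y_clay + 1·y_glaze = 16.
→ y_clay = 8.5 and y_glaze = 7.5.
plates enters the basis when its profit ≥ yᵀa₃ = 8.5·2 + 7.5·3 = 39.5.

39.5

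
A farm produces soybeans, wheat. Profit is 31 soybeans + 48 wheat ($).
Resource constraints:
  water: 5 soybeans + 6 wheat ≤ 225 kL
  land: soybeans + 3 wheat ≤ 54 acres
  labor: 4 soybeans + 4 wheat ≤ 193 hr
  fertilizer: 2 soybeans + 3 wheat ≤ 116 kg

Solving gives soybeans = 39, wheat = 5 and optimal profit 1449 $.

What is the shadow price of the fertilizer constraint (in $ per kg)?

0

At the optimum: water uses 225 of 225 (binding); land uses 54 of 54 (binding); labor uses 176 of 193 (slack = 17); fertilizer uses 93 of 116 (slack = 23).
Slack constraints have shadow price 0 (complementary slackness).
Dual feasibility on the basic columns requires 5·y_water + 1·y_land = 31, 6·y_water + 3·y_land = 48.
→ y_water = 5 and y_land = 6.
Shadow price of fertilizer = 0.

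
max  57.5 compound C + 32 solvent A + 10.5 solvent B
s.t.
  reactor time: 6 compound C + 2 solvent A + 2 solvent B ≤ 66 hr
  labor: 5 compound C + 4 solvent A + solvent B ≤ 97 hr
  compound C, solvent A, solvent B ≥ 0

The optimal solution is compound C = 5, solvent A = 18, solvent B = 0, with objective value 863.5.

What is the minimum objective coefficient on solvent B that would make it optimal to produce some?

15.5

At the optimum: reactor time uses 66 of 66 (binding); labor uses 97 of 97 (binding).
The binding rows give the dual system: 6·y_reactor time + 5·y_labor = 57.5 and 2·y_reactor time + 4·y_labor = 32.
→ y_reactor time = 5 and y_labor = 5.5.
solvent B enters the basis when its profit ≥ yᵀa₃ = 5·2 + 5.5·1 = 15.5.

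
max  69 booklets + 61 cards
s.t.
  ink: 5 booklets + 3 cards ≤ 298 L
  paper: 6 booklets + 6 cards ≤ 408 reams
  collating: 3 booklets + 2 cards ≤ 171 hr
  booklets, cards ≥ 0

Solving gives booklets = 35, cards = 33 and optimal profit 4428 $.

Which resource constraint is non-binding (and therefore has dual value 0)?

ink

ink: 274/298 (slack 24)
paper: 408/408 (binding)
collating: 171/171 (binding)
By complementary slackness, a constraint with positive slack has shadow price 0 → ink.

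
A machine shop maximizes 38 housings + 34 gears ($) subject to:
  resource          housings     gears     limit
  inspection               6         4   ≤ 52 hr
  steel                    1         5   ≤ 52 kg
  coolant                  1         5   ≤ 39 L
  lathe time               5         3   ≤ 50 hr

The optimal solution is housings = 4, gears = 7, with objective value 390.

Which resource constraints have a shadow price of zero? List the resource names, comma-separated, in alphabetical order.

lathe time, steel

inspection: 52/52 (binding)
steel: 39/52 (slack 13)
coolant: 39/39 (binding)
lathe time: 41/50 (slack 9)
By complementary slackness, a constraint with positive slack has shadow price 0 → lathe time, steel.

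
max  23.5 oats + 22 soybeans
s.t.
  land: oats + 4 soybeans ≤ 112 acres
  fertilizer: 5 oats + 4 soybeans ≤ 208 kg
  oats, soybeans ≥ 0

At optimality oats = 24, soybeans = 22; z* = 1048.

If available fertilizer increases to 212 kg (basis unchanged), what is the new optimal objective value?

1066

Check each constraint at x*: land 112/112 (tight); fertilizer 208/208 (tight).
Dual feasibility on the basic columns requires 1·y_land + 5·y_fertilizer = 23.5, 4·y_land + 4·y_fertilizer = 22.
This yields shadow prices y_land = 1, y_fertilizer = 4.5.
Δz = y_fertilizer·Δb = 4.5 × (4) = 18, so new z* = 1048 + 18 = 1066.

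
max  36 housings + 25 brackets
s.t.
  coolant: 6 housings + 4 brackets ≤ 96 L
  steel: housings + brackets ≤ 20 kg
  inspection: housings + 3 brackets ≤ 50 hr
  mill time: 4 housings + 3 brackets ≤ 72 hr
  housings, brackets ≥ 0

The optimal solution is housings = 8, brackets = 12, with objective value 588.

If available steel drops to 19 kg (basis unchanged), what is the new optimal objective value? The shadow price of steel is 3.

585

Δb = -1, so new z* = 588 + (3)·(-1) = 588 − 3 = 585.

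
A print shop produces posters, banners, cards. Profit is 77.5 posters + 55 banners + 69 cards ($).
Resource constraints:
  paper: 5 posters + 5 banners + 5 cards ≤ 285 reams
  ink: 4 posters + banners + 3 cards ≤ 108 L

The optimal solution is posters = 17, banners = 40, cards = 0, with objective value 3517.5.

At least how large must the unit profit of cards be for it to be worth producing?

70

Both paper and ink are binding at x*.
From A_Bᵀ y = c: 5·y_paper + 4·y_ink = 77.5; 5·y_paper + 1·y_ink = 55.
Solving: y_paper = 9.5, y_ink = 7.5.
cards enters the basis when its profit ≥ yᵀa₃ = 9.5·5 + 7.5·3 = 70.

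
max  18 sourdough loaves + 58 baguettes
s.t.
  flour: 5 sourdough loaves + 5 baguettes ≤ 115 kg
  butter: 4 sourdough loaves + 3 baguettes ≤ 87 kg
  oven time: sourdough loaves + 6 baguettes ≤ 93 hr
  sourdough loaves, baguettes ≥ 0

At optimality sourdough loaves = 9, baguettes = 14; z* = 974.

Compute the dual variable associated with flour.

At the optimum: flour uses 115 of 115 (binding); butter uses 78 of 87 (slack = 9); oven time uses 93 of 93 (binding).
Since butter is not tight, its dual is 0.
From A_Bᵀ y = c: 5·y_flour + 1·y_oven time = 18; 5·y_flour + 6·y_oven time = 58.
Solving: y_flour = 2, y_oven time = 8.
Shadow price of flour = 2.

2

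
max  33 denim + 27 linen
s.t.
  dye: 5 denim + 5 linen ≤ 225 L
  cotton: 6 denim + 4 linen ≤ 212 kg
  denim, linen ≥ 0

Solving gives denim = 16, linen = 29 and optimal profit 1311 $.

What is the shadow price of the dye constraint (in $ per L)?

3

Both dye and cotton are binding at x*.
Dual feasibility on the basic columns requires 5·y_dye + 6·y_cotton = 33, 5·y_dye + 4·y_cotton = 27.
→ y_dye = 3 and y_cotton = 3.
Shadow price of dye = 3.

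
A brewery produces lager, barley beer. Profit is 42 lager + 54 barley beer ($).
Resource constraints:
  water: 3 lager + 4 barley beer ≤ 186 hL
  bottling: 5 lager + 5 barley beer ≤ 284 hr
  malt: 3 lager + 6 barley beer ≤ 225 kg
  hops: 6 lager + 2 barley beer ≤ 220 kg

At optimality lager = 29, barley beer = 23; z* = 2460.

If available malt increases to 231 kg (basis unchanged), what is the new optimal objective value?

At the optimum: water uses 179 of 186 (slack = 7); bottling uses 260 of 284 (slack = 24); malt uses 225 of 225 (binding); hops uses 220 of 220 (binding).
Slack constraints have shadow price 0 (complementary slackness).
From A_Bᵀ y = c: 3·y_malt + 6·y_hops = 42; 6·y_malt + 2·y_hops = 54.
→ y_malt = 8 and y_hops = 3.
Δz = y_malt·Δb = 8 × (6) = 48, so new z* = 2460 + 48 = 2508.

2508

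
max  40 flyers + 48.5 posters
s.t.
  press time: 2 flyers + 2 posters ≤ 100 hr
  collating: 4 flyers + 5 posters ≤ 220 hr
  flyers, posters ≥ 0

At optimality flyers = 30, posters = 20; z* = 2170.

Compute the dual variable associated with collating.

8.5

Check each constraint at x*: press time 100/100 (tight); collating 220/220 (tight).
From A_Bᵀ y = c: 2·y_press time + 4·y_collating = 40; 2·y_press time + 5·y_collating = 48.5.
Solving: y_press time = 3, y_collating = 8.5.
Shadow price of collating = 8.5.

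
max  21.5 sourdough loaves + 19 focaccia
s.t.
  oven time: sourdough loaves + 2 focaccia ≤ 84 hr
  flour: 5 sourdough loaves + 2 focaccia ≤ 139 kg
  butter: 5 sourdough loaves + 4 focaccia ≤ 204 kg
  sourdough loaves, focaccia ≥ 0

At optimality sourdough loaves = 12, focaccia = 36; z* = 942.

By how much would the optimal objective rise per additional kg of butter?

At the optimum: oven time uses 84 of 84 (binding); flour uses 132 of 139 (slack = 7); butter uses 204 of 204 (binding).
Slack constraints have shadow price 0 (complementary slackness).
The binding rows give the dual system: 1·y_oven time + 5·y_butter = 21.5 and 2·y_oven time + 4·y_butter = 19.
→ y_oven time = 1.5 and y_butter = 4.
Shadow price of butter = 4.

4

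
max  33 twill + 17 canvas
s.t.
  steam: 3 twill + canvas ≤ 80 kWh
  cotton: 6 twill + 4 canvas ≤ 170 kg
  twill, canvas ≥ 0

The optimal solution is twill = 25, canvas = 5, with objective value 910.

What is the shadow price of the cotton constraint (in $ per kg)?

Both steam and cotton are binding at x*.
The binding rows give the dual system: 3·y_steam + 6·y_cotton = 33 and 1·y_steam + 4·y_cotton = 17.
Solving: y_steam = 5, y_cotton = 3.
Shadow price of cotton = 3.

3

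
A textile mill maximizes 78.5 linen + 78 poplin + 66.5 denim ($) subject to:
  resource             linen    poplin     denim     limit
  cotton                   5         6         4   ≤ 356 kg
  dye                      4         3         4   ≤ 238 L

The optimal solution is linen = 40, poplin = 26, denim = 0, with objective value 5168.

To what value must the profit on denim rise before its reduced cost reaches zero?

70

At the optimum: cotton uses 356 of 356 (binding); dye uses 238 of 238 (binding).
The binding rows give the dual system: 5·y_cotton + 4·y_dye = 78.5 and 6·y_cotton + 3·y_dye = 78.
→ y_cotton = 8.5 and y_dye = 9.
denim enters the basis when its profit ≥ yᵀa₃ = 8.5·4 + 9·4 = 70.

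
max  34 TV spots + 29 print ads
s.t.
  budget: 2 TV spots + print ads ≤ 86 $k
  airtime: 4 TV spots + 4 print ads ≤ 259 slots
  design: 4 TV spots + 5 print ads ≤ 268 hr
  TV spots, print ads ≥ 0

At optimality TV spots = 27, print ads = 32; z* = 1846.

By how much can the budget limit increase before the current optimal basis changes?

34.5

Binding constraints: budget, design. The basis is B = [[2,1],[4,5]] with det 6.
Per unit increase in budget, x* moves by d = (0.8333, -0.6667).
The basis stays optimal until airtime becomes binding; allowable increase = 34.5 $k.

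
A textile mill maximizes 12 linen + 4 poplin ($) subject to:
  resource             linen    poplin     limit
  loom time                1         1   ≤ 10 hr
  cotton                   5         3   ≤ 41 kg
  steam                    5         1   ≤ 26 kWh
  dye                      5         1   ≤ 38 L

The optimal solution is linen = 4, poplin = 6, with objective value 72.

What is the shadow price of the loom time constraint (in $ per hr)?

2

Binding: loom time and steam. Non-binding: cotton (3 unused), dye (12 unused).
Since cotton, dye are not tight, their duals are 0.
The binding rows give the dual system: 1·y_loom time + 5·y_steam = 12 and 1·y_loom time + 1·y_steam = 4.
Solving: y_loom time = 2, y_steam = 2.
Shadow price of loom time = 2.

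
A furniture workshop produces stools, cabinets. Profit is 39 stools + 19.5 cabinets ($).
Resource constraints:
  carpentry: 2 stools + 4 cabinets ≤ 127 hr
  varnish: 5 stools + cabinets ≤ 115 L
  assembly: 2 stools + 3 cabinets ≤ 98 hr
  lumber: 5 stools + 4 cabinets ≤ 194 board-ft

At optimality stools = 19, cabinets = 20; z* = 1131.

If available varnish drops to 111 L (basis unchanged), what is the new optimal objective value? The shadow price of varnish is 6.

1107

Δb = -4, so new z* = 1131 + (6)·(-4) = 1131 − 24 = 1107.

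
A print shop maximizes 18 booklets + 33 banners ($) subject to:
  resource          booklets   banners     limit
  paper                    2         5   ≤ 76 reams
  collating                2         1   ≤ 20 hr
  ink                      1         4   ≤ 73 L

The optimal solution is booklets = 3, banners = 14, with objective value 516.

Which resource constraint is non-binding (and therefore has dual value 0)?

paper: 76/76 (binding)
collating: 20/20 (binding)
ink: 59/73 (slack 14)
By complementary slackness, a constraint with positive slack has shadow price 0 → ink.

ink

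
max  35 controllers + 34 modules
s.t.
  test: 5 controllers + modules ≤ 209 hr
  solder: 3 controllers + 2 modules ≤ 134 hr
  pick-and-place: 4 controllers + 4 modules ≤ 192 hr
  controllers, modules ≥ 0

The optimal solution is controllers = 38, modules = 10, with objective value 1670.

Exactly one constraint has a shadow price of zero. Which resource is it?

test: 200/209 (slack 9)
solder: 134/134 (binding)
pick-and-place: 192/192 (binding)
By complementary slackness, a constraint with positive slack has shadow price 0 → test.

test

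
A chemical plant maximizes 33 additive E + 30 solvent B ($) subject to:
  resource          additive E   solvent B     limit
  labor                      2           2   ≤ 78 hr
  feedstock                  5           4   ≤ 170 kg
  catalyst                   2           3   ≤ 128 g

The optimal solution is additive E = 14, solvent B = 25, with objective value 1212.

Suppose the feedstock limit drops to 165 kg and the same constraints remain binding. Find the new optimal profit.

At the optimum: labor uses 78 of 78 (binding); feedstock uses 170 of 170 (binding); catalyst uses 103 of 128 (slack = 25).
Since catalyst is not tight, its dual is 0.
Dual feasibility on the basic columns requires 2·y_labor + 5·y_feedstock = 33, 2·y_labor + 4·y_feedstock = 30.
→ y_labor = 9 and y_feedstock = 3.
Δz = y_feedstock·Δb = 3 × (-5) = -15, so new z* = 1212 − 15 = 1197.

1197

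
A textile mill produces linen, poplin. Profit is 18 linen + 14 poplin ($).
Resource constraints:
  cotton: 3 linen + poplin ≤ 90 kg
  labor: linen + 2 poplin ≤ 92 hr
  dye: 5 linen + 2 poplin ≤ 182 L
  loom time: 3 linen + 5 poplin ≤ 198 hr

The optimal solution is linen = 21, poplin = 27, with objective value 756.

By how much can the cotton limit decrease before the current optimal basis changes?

50.4

Binding constraints: cotton, loom time. The basis is B = [[3,1],[3,5]] with det 12.
Per unit decrease in cotton, x* moves by d = (-0.4167, 0.25).
The basis stays optimal until linen reaches 0; allowable decrease = 50.4 kg.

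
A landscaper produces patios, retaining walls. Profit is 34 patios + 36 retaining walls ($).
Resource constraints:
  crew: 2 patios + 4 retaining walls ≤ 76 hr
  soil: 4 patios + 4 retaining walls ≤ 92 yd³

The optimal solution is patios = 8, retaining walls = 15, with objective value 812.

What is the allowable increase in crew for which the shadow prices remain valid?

16

Binding constraints: crew, soil. The basis is B = [[2,4],[4,4]] with det -8.
Per unit increase in crew, x* moves by d = (-0.5, 0.5).
The basis stays optimal until patios reaches 0; allowable increase = 16 hr.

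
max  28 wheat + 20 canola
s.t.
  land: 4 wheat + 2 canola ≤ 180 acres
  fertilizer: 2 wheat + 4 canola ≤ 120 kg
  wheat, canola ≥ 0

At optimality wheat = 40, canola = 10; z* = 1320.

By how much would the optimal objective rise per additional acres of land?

At the optimum: land uses 180 of 180 (binding); fertilizer uses 120 of 120 (binding).
From A_Bᵀ y = c: 4·y_land + 2·y_fertilizer = 28; 2·y_land + 4·y_fertilizer = 20.
This yields shadow prices y_land = 6, y_fertilizer = 2.
Shadow price of land = 6.

6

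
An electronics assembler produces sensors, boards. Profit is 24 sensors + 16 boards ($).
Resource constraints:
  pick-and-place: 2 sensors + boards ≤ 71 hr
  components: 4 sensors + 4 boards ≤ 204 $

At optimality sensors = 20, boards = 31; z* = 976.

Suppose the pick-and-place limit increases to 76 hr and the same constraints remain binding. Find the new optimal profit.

1016

Both pick-and-place and components are binding at x*.
The binding rows give the dual system: 2·y_pick-and-place + 4·y_components = 24 and 1·y_pick-and-place + 4·y_components = 16.
This yields shadow prices y_pick-and-place = 8, y_components = 2.
Δz = y_pick-and-place·Δb = 8 × (5) = 40, so new z* = 976 + 40 = 1016.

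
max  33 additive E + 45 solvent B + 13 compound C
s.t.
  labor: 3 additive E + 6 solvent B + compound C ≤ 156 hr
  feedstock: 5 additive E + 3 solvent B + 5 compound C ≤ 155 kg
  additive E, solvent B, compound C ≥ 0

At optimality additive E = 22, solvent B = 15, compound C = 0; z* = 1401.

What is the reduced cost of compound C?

At the optimum: labor uses 156 of 156 (binding); feedstock uses 155 of 155 (binding).
From A_Bᵀ y = c: 3·y_labor + 5·y_feedstock = 33; 6·y_labor + 3·y_feedstock = 45.
→ y_labor = 6 and y_feedstock = 3.
Reduced cost of compound C: c₃ − yᵀa₃ = 13 − (6·1 + 3·5) = 13 − 21 = -8.

-8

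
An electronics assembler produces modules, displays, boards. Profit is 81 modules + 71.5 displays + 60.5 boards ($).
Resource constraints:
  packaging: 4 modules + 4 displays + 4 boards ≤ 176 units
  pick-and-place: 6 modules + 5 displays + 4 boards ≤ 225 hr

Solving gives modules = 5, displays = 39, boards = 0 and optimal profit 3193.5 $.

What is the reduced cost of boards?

-1.5

Both packaging and pick-and-place are binding at x*.
From A_Bᵀ y = c: 4·y_packaging + 6·y_pick-and-place = 81; 4·y_packaging + 5·y_pick-and-place = 71.5.
Solving: y_packaging = 6, y_pick-and-place = 9.5.
Reduced cost of boards: c₃ − yᵀa₃ = 60.5 − (6·4 + 9.5·4) = 60.5 − 62 = -1.5.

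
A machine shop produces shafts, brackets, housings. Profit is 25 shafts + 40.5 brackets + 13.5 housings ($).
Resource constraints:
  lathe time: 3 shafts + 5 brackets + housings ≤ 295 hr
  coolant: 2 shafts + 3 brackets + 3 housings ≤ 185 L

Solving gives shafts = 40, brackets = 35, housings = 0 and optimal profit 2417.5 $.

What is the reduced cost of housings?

Both lathe time and coolant are binding at x*.
From A_Bᵀ y = c: 3·y_lathe time + 2·y_coolant = 25; 5·y_lathe time + 3·y_coolant = 40.5.
This yields shadow prices y_lathe time = 6, y_coolant = 3.5.
Reduced cost of housings: c₃ − yᵀa₃ = 13.5 − (6·1 + 3.5·3) = 13.5 − 16.5 = -3.

-3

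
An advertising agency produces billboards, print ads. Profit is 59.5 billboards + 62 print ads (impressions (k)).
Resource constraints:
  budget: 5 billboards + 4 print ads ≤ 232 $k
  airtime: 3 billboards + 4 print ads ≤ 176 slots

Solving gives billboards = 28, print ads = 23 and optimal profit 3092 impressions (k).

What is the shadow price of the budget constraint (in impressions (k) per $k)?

6.5

Both budget and airtime are binding at x*.
From A_Bᵀ y = c: 5·y_budget + 3·y_airtime = 59.5; 4·y_budget + 4·y_airtime = 62.
This yields shadow prices y_budget = 6.5, y_airtime = 9.
Shadow price of budget = 6.5.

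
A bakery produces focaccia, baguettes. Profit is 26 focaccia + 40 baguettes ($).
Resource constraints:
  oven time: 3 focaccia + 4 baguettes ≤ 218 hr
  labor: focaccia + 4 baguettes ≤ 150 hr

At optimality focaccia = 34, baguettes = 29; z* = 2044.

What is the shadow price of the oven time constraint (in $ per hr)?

8

Check each constraint at x*: oven time 218/218 (tight); labor 150/150 (tight).
The binding rows give the dual system: 3·y_oven time + 1·y_labor = 26 and 4·y_oven time + 4·y_labor = 40.
This yields shadow prices y_oven time = 8, y_labor = 2.
Shadow price of oven time = 8.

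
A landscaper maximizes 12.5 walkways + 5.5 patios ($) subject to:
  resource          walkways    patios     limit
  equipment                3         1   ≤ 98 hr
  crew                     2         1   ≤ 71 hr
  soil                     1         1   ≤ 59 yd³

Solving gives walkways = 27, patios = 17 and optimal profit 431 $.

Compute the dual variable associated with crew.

Binding: equipment and crew. Non-binding: soil (15 unused).
Since soil is not tight, its dual is 0.
From A_Bᵀ y = c: 3·y_equipment + 2·y_crew = 12.5; 1·y_equipment + 1·y_crew = 5.5.
→ y_equipment = 1.5 and y_crew = 4.
Shadow price of crew = 4.

4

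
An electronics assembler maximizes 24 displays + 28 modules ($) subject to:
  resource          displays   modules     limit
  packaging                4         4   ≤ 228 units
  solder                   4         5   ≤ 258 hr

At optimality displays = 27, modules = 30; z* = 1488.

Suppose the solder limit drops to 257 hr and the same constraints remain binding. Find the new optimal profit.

1484

At the optimum: packaging uses 228 of 228 (binding); solder uses 258 of 258 (binding).
From A_Bᵀ y = c: 4·y_packaging + 4·y_solder = 24; 4·y_packaging + 5·y_solder = 28.
This yields shadow prices y_packaging = 2, y_solder = 4.
Δz = y_solder·Δb = 4 × (-1) = -4, so new z* = 1488 − 4 = 1484.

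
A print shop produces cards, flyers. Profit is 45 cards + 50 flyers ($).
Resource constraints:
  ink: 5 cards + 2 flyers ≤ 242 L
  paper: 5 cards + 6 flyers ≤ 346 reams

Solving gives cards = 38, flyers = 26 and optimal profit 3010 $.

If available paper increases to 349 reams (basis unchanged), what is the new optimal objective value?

Both ink and paper are binding at x*.
The binding rows give the dual system: 5·y_ink + 5·y_paper = 45 and 2·y_ink + 6·y_paper = 50.
This yields shadow prices y_ink = 1, y_paper = 8.
Δz = y_paper·Δb = 8 × (3) = 24, so new z* = 3010 + 24 = 3034.

3034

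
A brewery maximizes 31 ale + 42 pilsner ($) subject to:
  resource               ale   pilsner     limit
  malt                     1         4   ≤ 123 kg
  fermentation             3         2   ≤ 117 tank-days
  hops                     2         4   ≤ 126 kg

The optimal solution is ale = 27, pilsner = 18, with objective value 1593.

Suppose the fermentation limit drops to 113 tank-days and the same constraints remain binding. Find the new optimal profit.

1573

Check each constraint at x*: malt 99/123 (slack 24); fermentation 117/117 (tight); hops 126/126 (tight).
By complementary slackness, y = 0 for the non-binding constraint.
The binding rows give the dual system: 3·y_fermentation + 2·y_hops = 31 and 2·y_fermentation + 4·y_hops = 42.
→ y_fermentation = 5 and y_hops = 8.
Δz = y_fermentation·Δb = 5 × (-4) = -20, so new z* = 1593 − 20 = 1573.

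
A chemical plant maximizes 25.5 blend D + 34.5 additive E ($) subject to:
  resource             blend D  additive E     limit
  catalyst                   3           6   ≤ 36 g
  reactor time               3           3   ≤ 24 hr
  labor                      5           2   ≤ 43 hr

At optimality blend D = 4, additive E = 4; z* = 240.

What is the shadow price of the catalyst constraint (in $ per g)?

3

Check each constraint at x*: catalyst 36/36 (tight); reactor time 24/24 (tight); labor 28/43 (slack 15).
By complementary slackness, y = 0 for the non-binding constraint.
Dual feasibility on the basic columns requires 3·y_catalyst + 3·y_reactor time = 25.5, 6·y_catalyst + 3·y_reactor time = 34.5.
Solving: y_catalyst = 3, y_reactor time = 5.5.
Shadow price of catalyst = 3.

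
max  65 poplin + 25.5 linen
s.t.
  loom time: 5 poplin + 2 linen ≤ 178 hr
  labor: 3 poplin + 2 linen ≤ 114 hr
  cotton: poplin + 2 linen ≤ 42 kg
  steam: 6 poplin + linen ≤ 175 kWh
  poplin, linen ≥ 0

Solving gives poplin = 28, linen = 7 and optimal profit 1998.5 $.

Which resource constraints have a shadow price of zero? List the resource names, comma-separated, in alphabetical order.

loom time: 154/178 (slack 24)
labor: 98/114 (slack 16)
cotton: 42/42 (binding)
steam: 175/175 (binding)
By complementary slackness, a constraint with positive slack has shadow price 0 → labor, loom time.

labor, loom time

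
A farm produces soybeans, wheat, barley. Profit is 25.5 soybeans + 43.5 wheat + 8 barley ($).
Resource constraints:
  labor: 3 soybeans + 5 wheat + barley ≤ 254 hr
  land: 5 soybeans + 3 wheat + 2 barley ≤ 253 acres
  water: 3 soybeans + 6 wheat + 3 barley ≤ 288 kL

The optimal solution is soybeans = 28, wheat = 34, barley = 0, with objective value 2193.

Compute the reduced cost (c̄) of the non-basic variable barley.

-2.5

Check each constraint at x*: labor 254/254 (tight); land 242/253 (slack 11); water 288/288 (tight).
By complementary slackness, y = 0 for the non-binding constraint.
The binding rows give the dual system: 3·y_labor + 3·y_water = 25.5 and 5·y_labor + 6·y_water = 43.5.
→ y_labor = 7.5 and y_water = 1.
Reduced cost of barley: c₃ − yᵀa₃ = 8 − (7.5·1 + 1·3) = 8 − 10.5 = -2.5.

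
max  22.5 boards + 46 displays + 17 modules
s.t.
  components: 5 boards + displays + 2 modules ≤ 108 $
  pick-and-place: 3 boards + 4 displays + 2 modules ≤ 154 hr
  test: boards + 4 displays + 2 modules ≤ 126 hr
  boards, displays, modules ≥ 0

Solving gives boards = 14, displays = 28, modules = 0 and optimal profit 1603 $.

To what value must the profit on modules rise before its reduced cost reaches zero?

At the optimum: components uses 98 of 108 (slack = 10); pick-and-place uses 154 of 154 (binding); test uses 126 of 126 (binding).
By complementary slackness, y = 0 for the non-binding constraint.
Dual feasibility on the basic columns requires 3·y_pick-and-place + 1·y_test = 22.5, 4·y_pick-and-place + 4·y_test = 46.
→ y_pick-and-place = 5.5 and y_test = 6.
modules enters the basis when its profit ≥ yᵀa₃ = 5.5·2 + 6·2 = 23.

23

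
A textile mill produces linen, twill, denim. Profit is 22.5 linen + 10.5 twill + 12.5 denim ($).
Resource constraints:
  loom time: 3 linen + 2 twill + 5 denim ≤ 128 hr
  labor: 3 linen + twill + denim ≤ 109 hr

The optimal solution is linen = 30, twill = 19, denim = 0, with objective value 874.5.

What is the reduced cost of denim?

Both loom time and labor are binding at x*.
The binding rows give the dual system: 3·y_loom time + 3·y_labor = 22.5 and 2·y_loom time + 1·y_labor = 10.5.
→ y_loom time = 3 and y_labor = 4.5.
Reduced cost of denim: c₃ − yᵀa₃ = 12.5 − (3·5 + 4.5·1) = 12.5 − 19.5 = -7.

-7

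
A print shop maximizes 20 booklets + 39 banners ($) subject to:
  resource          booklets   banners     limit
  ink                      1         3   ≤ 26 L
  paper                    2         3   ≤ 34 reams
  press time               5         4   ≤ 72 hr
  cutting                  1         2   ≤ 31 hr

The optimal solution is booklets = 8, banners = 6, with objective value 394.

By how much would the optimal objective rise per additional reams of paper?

Check each constraint at x*: ink 26/26 (tight); paper 34/34 (tight); press time 64/72 (slack 8); cutting 20/31 (slack 11).
By complementary slackness, y = 0 for the non-binding constraints.
From A_Bᵀ y = c: 1·y_ink + 2·y_paper = 20; 3·y_ink + 3·y_paper = 39.
→ y_ink = 6 and y_paper = 7.
Shadow price of paper = 7.

7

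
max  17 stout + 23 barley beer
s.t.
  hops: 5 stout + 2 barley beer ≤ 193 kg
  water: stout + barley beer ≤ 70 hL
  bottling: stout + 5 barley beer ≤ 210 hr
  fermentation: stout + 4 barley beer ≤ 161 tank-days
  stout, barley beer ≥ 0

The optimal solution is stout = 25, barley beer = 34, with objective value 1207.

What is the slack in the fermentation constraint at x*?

0

fermentation used = 1·25 + 4·34 = 161; slack = 161 − 161 = 0.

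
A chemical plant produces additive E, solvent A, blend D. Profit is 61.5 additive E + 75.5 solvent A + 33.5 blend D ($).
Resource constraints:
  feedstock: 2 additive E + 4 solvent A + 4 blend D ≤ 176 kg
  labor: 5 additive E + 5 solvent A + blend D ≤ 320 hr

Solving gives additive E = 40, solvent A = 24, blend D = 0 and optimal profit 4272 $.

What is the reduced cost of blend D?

-4

Check each constraint at x*: feedstock 176/176 (tight); labor 320/320 (tight).
From A_Bᵀ y = c: 2·y_feedstock + 5·y_labor = 61.5; 4·y_feedstock + 5·y_labor = 75.5.
This yields shadow prices y_feedstock = 7, y_labor = 9.5.
Reduced cost of blend D: c₃ − yᵀa₃ = 33.5 − (7·4 + 9.5·1) = 33.5 − 37.5 = -4.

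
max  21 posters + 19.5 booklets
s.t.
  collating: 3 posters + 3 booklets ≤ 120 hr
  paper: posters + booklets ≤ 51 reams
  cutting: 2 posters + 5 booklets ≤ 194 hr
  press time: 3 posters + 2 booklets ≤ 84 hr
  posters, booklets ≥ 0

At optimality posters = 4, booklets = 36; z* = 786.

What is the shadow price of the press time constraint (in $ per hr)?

Check each constraint at x*: collating 120/120 (tight); paper 40/51 (slack 11); cutting 188/194 (slack 6); press time 84/84 (tight).
By complementary slackness, y = 0 for the non-binding constraints.
Dual feasibility on the basic columns requires 3·y_collating + 3·y_press time = 21, 3·y_collating + 2·y_press time = 19.5.
Solving: y_collating = 5.5, y_press time = 1.5.
Shadow price of press time = 1.5.

1.5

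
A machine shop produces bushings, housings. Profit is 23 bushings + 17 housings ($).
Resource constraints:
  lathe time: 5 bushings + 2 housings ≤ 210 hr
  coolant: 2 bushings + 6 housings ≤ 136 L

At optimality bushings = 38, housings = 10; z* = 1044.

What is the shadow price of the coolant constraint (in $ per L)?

At the optimum: lathe time uses 210 of 210 (binding); coolant uses 136 of 136 (binding).
The binding rows give the dual system: 5·y_lathe time + 2·y_coolant = 23 and 2·y_lathe time + 6·y_coolant = 17.
Solving: y_lathe time = 4, y_coolant = 1.5.
Shadow price of coolant = 1.5.

1.5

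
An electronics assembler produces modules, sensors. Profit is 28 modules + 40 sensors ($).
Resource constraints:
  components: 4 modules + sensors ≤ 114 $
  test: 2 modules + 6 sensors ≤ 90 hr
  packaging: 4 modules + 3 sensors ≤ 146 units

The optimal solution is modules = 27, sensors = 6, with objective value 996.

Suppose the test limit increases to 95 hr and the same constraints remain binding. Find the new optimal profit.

Binding: components and test. Non-binding: packaging (20 unused).
Slack constraints have shadow price 0 (complementary slackness).
From A_Bᵀ y = c: 4·y_components + 2·y_test = 28; 1·y_components + 6·y_test = 40.
This yields shadow prices y_components = 4, y_test = 6.
Δz = y_test·Δb = 6 × (5) = 30, so new z* = 996 + 30 = 1026.

1026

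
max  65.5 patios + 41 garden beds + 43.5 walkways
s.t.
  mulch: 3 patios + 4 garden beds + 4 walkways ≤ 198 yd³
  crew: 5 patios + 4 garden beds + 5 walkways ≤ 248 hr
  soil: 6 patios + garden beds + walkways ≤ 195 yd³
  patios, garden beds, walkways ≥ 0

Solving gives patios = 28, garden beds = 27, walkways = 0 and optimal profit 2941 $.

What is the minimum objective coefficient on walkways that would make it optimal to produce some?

At the optimum: mulch uses 192 of 198 (slack = 6); crew uses 248 of 248 (binding); soil uses 195 of 195 (binding).
By complementary slackness, y = 0 for the non-binding constraint.
The binding rows give the dual system: 5·y_crew + 6·y_soil = 65.5 and 4·y_crew + 1·y_soil = 41.
Solving: y_crew = 9.5, y_soil = 3.
walkways enters the basis when its profit ≥ yᵀa₃ = 9.5·5 + 3·1 = 50.5.

50.5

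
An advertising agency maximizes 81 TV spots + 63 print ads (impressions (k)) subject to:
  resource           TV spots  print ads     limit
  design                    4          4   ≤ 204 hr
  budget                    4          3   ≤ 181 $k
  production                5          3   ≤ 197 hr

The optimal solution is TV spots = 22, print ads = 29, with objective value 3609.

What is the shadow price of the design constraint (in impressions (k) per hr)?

9

At the optimum: design uses 204 of 204 (binding); budget uses 175 of 181 (slack = 6); production uses 197 of 197 (binding).
By complementary slackness, y = 0 for the non-binding constraint.
The binding rows give the dual system: 4·y_design + 5·y_production = 81 and 4·y_design + 3·y_production = 63.
Solving: y_design = 9, y_production = 9.
Shadow price of design = 9.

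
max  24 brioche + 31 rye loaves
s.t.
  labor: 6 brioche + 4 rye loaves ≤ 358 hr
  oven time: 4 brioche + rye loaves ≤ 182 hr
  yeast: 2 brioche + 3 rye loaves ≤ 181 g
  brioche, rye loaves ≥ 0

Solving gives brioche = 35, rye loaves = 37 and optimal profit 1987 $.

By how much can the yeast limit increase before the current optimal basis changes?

Binding constraints: labor, yeast. The basis is B = [[6,4],[2,3]] with det 10.
Per unit increase in yeast, x* moves by d = (-0.4, 0.6).
The basis stays optimal until brioche reaches 0; allowable increase = 87.5 g.

87.5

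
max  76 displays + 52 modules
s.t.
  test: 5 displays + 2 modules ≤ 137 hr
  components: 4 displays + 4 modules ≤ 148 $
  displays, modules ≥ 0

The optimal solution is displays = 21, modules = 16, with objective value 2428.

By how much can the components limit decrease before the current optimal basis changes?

Binding constraints: test, components. The basis is B = [[5,2],[4,4]] with det 12.
Per unit decrease in components, x* moves by d = (0.1667, -0.4167).
The basis stays optimal until modules reaches 0; allowable decrease = 38.4 $.

38.4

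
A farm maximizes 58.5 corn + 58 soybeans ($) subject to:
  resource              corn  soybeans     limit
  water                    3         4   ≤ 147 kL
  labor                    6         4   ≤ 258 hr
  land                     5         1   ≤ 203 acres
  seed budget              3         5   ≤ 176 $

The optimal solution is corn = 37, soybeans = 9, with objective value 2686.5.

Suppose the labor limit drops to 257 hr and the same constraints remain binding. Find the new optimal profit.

Binding: water and labor. Non-binding: land (9 unused), seed budget (20 unused).
Slack constraints have shadow price 0 (complementary slackness).
From A_Bᵀ y = c: 3·y_water + 6·y_labor = 58.5; 4·y_water + 4·y_labor = 58.
This yields shadow prices y_water = 9.5, y_labor = 5.
Δz = y_labor·Δb = 5 × (-1) = -5, so new z* = 2686.5 − 5 = 2681.5.

2681.5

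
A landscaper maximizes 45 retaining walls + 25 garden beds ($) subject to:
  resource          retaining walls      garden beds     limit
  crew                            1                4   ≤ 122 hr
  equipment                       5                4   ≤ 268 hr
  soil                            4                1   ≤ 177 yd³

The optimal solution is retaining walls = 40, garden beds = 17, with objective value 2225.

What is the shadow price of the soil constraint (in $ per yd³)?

At the optimum: crew uses 108 of 122 (slack = 14); equipment uses 268 of 268 (binding); soil uses 177 of 177 (binding).
By complementary slackness, y = 0 for the non-binding constraint.
From A_Bᵀ y = c: 5·y_equipment + 4·y_soil = 45; 4·y_equipment + 1·y_soil = 25.
Solving: y_equipment = 5, y_soil = 5.
Shadow price of soil = 5.

5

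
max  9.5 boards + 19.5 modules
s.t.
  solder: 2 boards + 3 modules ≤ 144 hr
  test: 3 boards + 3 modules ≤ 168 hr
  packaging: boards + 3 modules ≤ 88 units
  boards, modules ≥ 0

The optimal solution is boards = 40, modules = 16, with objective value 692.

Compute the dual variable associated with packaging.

Check each constraint at x*: solder 128/144 (slack 16); test 168/168 (tight); packaging 88/88 (tight).
By complementary slackness, y = 0 for the non-binding constraint.
The binding rows give the dual system: 3·y_test + 1·y_packaging = 9.5 and 3·y_test + 3·y_packaging = 19.5.
Solving: y_test = 1.5, y_packaging = 5.
Shadow price of packaging = 5.

5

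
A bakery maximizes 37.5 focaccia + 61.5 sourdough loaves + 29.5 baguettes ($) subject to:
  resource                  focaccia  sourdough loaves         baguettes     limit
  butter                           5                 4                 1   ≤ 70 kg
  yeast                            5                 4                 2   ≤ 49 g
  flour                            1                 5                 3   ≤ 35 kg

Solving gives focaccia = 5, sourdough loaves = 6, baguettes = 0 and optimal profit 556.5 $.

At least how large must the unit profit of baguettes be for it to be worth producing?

34.5

At the optimum: butter uses 49 of 70 (slack = 21); yeast uses 49 of 49 (binding); flour uses 35 of 35 (binding).
Since butter is not tight, its dual is 0.
The binding rows give the dual system: 5·y_yeast + 1·y_flour = 37.5 and 4·y_yeast + 5·y_flour = 61.5.
→ y_yeast = 6 and y_flour = 7.5.
baguettes enters the basis when its profit ≥ yᵀa₃ = 6·2 + 7.5·3 = 34.5.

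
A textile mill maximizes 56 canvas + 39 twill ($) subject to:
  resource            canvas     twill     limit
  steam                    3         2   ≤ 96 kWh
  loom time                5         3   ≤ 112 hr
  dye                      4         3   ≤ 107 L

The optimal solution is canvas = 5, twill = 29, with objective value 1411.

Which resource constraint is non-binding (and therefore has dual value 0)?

steam

steam: 73/96 (slack 23)
loom time: 112/112 (binding)
dye: 107/107 (binding)
By complementary slackness, a constraint with positive slack has shadow price 0 → steam.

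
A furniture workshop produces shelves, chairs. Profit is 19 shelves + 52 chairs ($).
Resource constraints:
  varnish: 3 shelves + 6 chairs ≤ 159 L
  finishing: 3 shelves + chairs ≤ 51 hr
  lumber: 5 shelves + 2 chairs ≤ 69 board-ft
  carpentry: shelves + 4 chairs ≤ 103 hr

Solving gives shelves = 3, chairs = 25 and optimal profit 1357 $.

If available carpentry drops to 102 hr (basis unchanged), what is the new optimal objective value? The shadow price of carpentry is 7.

Δb = -1, so new z* = 1357 + (7)·(-1) = 1357 − 7 = 1350.

1350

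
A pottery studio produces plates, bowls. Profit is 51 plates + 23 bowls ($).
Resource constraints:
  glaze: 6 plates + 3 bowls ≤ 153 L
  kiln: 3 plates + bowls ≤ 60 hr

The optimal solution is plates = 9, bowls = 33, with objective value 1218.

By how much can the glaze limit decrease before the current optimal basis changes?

33

Binding constraints: glaze, kiln. The basis is B = [[6,3],[3,1]] with det -3.
Per unit decrease in glaze, x* moves by d = (0.3333, -1).
The basis stays optimal until bowls reaches 0; allowable decrease = 33 L.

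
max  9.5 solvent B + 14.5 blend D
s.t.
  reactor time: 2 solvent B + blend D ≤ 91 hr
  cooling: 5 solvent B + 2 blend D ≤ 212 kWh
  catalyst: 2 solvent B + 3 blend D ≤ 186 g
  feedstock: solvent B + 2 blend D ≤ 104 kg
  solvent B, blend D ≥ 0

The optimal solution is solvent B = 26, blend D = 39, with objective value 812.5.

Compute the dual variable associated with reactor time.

At the optimum: reactor time uses 91 of 91 (binding); cooling uses 208 of 212 (slack = 4); catalyst uses 169 of 186 (slack = 17); feedstock uses 104 of 104 (binding).
Since cooling, catalyst are not tight, their duals are 0.
From A_Bᵀ y = c: 2·y_reactor time + 1·y_feedstock = 9.5; 1·y_reactor time + 2·y_feedstock = 14.5.
→ y_reactor time = 1.5 and y_feedstock = 6.5.
Shadow price of reactor time = 1.5.

1.5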